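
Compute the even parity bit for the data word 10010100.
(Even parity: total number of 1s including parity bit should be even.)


Number of 1s in data: 3
Parity bit: 1

1


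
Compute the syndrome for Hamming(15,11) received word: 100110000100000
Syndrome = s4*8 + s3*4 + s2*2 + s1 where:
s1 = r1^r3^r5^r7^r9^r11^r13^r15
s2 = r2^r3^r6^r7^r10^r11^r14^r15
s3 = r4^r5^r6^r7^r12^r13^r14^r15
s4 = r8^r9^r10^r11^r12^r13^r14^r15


s1=0, s2=1, s3=0, s4=1

Syndrome = 10 (error at position 10)


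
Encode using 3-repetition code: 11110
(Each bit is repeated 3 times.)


Each bit -> 3 copies

111111111111000


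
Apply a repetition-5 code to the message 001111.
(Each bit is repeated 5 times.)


Each bit -> 5 copies

000000000011111111111111111111


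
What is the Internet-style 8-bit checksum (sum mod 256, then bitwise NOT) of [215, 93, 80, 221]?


Sum = 609 mod 256 = 97
Complement = 158

158


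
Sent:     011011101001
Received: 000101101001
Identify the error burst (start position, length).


XOR: 011110000000

Burst at position 1, length 4


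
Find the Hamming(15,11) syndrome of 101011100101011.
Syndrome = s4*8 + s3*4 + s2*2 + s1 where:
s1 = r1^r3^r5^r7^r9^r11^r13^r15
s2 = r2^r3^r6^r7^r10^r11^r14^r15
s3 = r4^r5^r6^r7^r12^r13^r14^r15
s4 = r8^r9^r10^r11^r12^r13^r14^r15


s1=1, s2=0, s3=0, s4=0

Syndrome = 1 (error at position 1)


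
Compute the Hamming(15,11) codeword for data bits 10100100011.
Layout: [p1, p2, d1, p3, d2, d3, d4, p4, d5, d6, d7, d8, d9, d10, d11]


Parity bits: p1=0, p2=1, p3=1, p4=1

011101010100011


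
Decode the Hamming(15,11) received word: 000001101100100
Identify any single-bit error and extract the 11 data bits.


Syndrome = 15: error at position 15

Data: 00111100101 (corrected bit 15)


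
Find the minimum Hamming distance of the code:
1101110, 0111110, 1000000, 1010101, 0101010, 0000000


Comparing all pairs, minimum distance: 1
Can detect 0 errors, correct 0 errors

1


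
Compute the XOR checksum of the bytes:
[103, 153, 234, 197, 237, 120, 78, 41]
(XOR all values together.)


XOR chain: 103 ^ 153 ^ 234 ^ 197 ^ 237 ^ 120 ^ 78 ^ 41 = 35

35


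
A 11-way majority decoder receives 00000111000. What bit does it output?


Ones: 3 out of 11
Threshold: 6

0 (3/11 voted 1)


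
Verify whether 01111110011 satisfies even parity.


Number of 1s: 8

Yes, parity is correct (8 ones)


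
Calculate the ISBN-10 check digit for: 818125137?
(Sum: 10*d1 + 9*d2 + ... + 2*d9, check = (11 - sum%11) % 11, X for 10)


Weighted sum: 224
224 mod 11 = 4

Check digit: 7


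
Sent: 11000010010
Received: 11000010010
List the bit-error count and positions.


XOR: 00000000000

0 errors (received matches sent)


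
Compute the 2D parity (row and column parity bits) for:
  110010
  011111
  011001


Row parities: 111
Column parities: 110100

Row P: 111, Col P: 110100, Corner: 1


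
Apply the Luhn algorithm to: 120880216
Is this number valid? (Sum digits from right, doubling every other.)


Luhn sum = 30
30 mod 10 = 0

Valid (Luhn sum mod 10 = 0)


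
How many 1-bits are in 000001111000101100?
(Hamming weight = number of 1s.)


Counting 1s in 000001111000101100

7


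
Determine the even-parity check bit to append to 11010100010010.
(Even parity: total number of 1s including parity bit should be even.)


Number of 1s in data: 6
Parity bit: 0

0


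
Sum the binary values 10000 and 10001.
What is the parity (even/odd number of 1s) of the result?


10000 = 16
10001 = 17
Sum = 33 = 100001
1s count = 2

even parity (2 ones in 100001)


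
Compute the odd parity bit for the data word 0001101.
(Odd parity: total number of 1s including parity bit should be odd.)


Number of 1s in data: 3
Parity bit: 0

0


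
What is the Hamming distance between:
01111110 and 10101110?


XOR: 11010000
Count of 1s: 3

3


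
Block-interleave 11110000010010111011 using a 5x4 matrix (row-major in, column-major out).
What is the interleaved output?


Matrix:
  1111
  0000
  0100
  1011
  1011
Read columns: 10011101001001110011

10011101001001110011


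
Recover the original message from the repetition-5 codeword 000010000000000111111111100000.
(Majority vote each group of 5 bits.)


Groups: 00001, 00000, 00000, 11111, 11111, 00000
Majority votes: 000110

000110


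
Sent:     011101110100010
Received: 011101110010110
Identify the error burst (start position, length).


XOR: 000000000110100

Burst at position 9, length 4


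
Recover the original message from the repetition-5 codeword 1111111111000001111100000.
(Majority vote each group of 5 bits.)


Groups: 11111, 11111, 00000, 11111, 00000
Majority votes: 11010

11010


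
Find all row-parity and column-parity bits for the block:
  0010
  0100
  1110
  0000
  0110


Row parities: 11100
Column parities: 1110

Row P: 11100, Col P: 1110, Corner: 1


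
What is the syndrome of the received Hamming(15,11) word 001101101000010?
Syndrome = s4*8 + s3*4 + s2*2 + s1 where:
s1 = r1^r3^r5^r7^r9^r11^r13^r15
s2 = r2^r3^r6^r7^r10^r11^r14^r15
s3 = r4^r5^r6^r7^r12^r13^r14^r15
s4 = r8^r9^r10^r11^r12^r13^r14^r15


s1=1, s2=0, s3=0, s4=0

Syndrome = 1 (error at position 1)


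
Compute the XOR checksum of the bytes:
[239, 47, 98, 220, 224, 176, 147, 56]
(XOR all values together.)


XOR chain: 239 ^ 47 ^ 98 ^ 220 ^ 224 ^ 176 ^ 147 ^ 56 = 133

133


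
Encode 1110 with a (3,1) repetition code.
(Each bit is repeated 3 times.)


Each bit -> 3 copies

111111111000


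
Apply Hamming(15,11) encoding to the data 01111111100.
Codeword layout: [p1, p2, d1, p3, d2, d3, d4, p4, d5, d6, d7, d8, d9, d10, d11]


Parity bits: p1=1, p2=0, p3=1, p4=1

100111111111100


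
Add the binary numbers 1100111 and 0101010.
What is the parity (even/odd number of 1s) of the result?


1100111 = 103
0101010 = 42
Sum = 145 = 10010001
1s count = 3

odd parity (3 ones in 10010001)


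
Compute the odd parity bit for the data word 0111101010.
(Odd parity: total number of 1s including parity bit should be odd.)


Number of 1s in data: 6
Parity bit: 1

1


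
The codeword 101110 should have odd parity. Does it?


Number of 1s: 4

No, parity error (4 ones)


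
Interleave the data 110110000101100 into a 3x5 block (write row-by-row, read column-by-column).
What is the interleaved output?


Matrix:
  11011
  00001
  01100
Read columns: 100101001100110

100101001100110


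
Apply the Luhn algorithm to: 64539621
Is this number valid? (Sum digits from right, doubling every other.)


Luhn sum = 31
31 mod 10 = 1

Invalid (Luhn sum mod 10 = 1)


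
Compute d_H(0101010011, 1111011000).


XOR: 1010001011
Count of 1s: 5

5


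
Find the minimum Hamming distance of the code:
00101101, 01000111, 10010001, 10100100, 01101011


Comparing all pairs, minimum distance: 3
Can detect 2 errors, correct 1 errors

3


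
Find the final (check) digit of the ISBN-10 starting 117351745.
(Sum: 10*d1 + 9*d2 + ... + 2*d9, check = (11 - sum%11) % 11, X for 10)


Weighted sum: 181
181 mod 11 = 5

Check digit: 6


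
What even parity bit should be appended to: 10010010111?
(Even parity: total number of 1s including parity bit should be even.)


Number of 1s in data: 6
Parity bit: 0

0


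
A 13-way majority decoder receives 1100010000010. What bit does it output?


Ones: 4 out of 13
Threshold: 7

0 (4/13 voted 1)


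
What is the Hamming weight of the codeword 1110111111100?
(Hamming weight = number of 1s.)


Counting 1s in 1110111111100

10


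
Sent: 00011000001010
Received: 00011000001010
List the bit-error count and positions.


XOR: 00000000000000

0 errors (received matches sent)


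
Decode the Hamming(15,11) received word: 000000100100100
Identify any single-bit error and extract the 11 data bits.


Syndrome = 0: no error detected

Data: 00010100100 (no errors)


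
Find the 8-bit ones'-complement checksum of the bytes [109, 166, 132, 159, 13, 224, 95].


Sum = 898 mod 256 = 130
Complement = 125

125


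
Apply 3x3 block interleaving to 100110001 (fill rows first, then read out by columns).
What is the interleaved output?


Matrix:
  100
  110
  001
Read columns: 110010001

110010001


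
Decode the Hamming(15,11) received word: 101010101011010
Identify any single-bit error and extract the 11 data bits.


Syndrome = 0: no error detected

Data: 11011011010 (no errors)


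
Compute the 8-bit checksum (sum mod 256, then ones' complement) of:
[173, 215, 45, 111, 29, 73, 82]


Sum = 728 mod 256 = 216
Complement = 39

39


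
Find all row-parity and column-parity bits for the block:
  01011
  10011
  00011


Row parities: 110
Column parities: 11011

Row P: 110, Col P: 11011, Corner: 0


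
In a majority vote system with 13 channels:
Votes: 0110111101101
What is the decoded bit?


Ones: 9 out of 13
Threshold: 7

1 (9/13 voted 1)


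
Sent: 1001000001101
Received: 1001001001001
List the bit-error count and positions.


XOR: 0000001000100

2 error(s) at position(s): 6, 10


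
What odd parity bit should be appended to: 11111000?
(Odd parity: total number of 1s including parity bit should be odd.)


Number of 1s in data: 5
Parity bit: 0

0


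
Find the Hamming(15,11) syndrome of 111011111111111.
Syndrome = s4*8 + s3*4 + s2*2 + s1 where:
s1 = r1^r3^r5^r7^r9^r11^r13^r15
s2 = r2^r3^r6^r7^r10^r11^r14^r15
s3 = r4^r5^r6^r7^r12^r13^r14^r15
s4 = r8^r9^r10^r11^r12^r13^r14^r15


s1=0, s2=0, s3=1, s4=0

Syndrome = 4 (error at position 4)


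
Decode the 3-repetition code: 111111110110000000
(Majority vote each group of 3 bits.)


Groups: 111, 111, 110, 110, 000, 000
Majority votes: 111100

111100


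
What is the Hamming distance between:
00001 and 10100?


XOR: 10101
Count of 1s: 3

3


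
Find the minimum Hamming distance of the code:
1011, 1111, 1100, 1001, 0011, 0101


Comparing all pairs, minimum distance: 1
Can detect 0 errors, correct 0 errors

1


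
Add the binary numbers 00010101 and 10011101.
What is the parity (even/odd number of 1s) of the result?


00010101 = 21
10011101 = 157
Sum = 178 = 10110010
1s count = 4

even parity (4 ones in 10110010)


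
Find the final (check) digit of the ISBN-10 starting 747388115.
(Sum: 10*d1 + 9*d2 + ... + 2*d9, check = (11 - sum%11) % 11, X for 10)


Weighted sum: 288
288 mod 11 = 2

Check digit: 9


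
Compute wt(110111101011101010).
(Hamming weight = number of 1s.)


Counting 1s in 110111101011101010

12


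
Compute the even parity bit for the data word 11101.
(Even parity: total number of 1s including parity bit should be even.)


Number of 1s in data: 4
Parity bit: 0

0


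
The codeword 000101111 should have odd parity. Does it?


Number of 1s: 5

Yes, parity is correct (5 ones)


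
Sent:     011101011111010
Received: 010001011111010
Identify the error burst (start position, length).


XOR: 001100000000000

Burst at position 2, length 2


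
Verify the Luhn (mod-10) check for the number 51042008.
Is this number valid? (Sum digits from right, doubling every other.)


Luhn sum = 18
18 mod 10 = 8

Invalid (Luhn sum mod 10 = 8)


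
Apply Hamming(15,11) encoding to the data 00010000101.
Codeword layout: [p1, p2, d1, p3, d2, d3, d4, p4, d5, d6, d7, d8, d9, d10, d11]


Parity bits: p1=1, p2=0, p3=1, p4=0

100100100000101


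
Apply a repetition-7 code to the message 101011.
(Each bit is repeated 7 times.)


Each bit -> 7 copies

111111100000001111111000000011111111111111


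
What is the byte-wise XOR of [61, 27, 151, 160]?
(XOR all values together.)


XOR chain: 61 ^ 27 ^ 151 ^ 160 = 17

17


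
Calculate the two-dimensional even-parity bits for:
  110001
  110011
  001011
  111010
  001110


Row parities: 10101
Column parities: 111101

Row P: 10101, Col P: 111101, Corner: 1


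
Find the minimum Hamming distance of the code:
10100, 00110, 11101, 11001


Comparing all pairs, minimum distance: 1
Can detect 0 errors, correct 0 errors

1


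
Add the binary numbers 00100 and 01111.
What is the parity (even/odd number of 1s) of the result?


00100 = 4
01111 = 15
Sum = 19 = 10011
1s count = 3

odd parity (3 ones in 10011)


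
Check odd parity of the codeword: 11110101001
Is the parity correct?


Number of 1s: 7

Yes, parity is correct (7 ones)


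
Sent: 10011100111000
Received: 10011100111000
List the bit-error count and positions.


XOR: 00000000000000

0 errors (received matches sent)


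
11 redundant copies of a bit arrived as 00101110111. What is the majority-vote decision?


Ones: 7 out of 11
Threshold: 6

1 (7/11 voted 1)


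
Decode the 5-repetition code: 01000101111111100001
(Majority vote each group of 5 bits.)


Groups: 01000, 10111, 11111, 00001
Majority votes: 0110

0110


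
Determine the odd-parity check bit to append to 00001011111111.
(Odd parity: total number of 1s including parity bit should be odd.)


Number of 1s in data: 9
Parity bit: 0

0


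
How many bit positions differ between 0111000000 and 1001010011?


XOR: 1110010011
Count of 1s: 6

6


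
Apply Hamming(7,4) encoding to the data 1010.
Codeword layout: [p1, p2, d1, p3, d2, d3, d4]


Parity bits: p1=1, p2=0, p3=1

1011010


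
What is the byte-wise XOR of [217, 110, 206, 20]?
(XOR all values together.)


XOR chain: 217 ^ 110 ^ 206 ^ 20 = 109

109


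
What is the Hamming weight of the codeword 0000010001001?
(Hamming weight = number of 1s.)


Counting 1s in 0000010001001

3


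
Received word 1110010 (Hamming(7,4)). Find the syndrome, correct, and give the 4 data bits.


Syndrome = 6: error at position 6

Data: 1000 (corrected bit 6)


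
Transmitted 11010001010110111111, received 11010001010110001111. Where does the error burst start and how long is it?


XOR: 00000000000000110000

Burst at position 14, length 2


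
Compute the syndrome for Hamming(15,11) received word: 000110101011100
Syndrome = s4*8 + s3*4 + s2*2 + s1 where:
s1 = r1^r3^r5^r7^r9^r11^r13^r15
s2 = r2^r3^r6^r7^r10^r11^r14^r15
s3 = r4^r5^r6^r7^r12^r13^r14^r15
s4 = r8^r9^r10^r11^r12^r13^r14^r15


s1=1, s2=0, s3=1, s4=0

Syndrome = 5 (error at position 5)


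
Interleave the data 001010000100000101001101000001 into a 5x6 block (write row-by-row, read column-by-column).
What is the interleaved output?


Matrix:
  001010
  000100
  000101
  001101
  000001
Read columns: 000000000010010011101000000111

000000000010010011101000000111


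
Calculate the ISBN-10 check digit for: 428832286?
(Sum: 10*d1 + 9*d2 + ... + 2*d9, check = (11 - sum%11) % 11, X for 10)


Weighted sum: 250
250 mod 11 = 8

Check digit: 3


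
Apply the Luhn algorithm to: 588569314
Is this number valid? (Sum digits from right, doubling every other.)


Luhn sum = 45
45 mod 10 = 5

Invalid (Luhn sum mod 10 = 5)


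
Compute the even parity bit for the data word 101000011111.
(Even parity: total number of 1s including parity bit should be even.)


Number of 1s in data: 7
Parity bit: 1

1


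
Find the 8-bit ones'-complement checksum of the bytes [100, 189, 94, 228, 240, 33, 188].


Sum = 1072 mod 256 = 48
Complement = 207

207


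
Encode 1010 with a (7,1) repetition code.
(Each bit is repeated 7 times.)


Each bit -> 7 copies

1111111000000011111110000000


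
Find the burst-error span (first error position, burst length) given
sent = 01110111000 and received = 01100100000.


XOR: 00010011000

Burst at position 3, length 5


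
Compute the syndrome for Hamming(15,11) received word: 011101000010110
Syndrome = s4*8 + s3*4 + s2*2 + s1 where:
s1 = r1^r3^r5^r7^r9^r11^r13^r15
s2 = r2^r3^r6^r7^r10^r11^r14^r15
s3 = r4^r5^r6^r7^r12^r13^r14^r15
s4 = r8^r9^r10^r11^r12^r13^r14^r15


s1=1, s2=1, s3=0, s4=1

Syndrome = 11 (error at position 11)


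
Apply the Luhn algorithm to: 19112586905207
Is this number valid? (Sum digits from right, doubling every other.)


Luhn sum = 55
55 mod 10 = 5

Invalid (Luhn sum mod 10 = 5)


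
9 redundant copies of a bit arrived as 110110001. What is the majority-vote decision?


Ones: 5 out of 9
Threshold: 5

1 (5/9 voted 1)


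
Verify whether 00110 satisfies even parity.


Number of 1s: 2

Yes, parity is correct (2 ones)


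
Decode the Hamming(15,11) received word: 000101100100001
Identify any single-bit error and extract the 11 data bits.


Syndrome = 0: no error detected

Data: 00110100001 (no errors)


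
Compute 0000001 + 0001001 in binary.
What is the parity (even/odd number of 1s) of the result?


0000001 = 1
0001001 = 9
Sum = 10 = 1010
1s count = 2

even parity (2 ones in 1010)


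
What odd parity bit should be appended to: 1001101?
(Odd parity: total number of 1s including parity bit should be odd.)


Number of 1s in data: 4
Parity bit: 1

1


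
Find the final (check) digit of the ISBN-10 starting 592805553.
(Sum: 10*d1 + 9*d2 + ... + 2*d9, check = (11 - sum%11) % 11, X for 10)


Weighted sum: 269
269 mod 11 = 5

Check digit: 6


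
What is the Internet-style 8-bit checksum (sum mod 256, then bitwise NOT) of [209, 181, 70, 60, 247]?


Sum = 767 mod 256 = 255
Complement = 0

0


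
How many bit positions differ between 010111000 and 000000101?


XOR: 010111101
Count of 1s: 6

6


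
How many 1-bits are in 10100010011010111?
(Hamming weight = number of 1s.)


Counting 1s in 10100010011010111

9


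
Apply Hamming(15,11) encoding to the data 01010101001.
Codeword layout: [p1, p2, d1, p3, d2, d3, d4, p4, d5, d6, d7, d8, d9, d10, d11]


Parity bits: p1=1, p2=1, p3=0, p4=1

110010110101001


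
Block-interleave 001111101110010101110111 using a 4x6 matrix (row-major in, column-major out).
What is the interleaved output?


Matrix:
  001111
  101110
  010101
  110111
Read columns: 010100111100111111011011

010100111100111111011011


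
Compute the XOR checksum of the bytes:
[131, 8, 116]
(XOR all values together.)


XOR chain: 131 ^ 8 ^ 116 = 255

255


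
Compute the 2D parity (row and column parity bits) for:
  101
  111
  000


Row parities: 010
Column parities: 010

Row P: 010, Col P: 010, Corner: 1


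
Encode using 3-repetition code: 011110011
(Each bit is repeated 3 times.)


Each bit -> 3 copies

000111111111111000000111111


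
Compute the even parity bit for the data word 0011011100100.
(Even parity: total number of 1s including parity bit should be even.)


Number of 1s in data: 6
Parity bit: 0

0


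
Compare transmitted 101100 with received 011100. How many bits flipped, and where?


XOR: 110000

2 error(s) at position(s): 0, 1


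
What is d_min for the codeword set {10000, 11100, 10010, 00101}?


Comparing all pairs, minimum distance: 1
Can detect 0 errors, correct 0 errors

1


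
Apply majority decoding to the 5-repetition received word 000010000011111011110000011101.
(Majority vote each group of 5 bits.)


Groups: 00001, 00000, 11111, 01111, 00000, 11101
Majority votes: 001101

001101


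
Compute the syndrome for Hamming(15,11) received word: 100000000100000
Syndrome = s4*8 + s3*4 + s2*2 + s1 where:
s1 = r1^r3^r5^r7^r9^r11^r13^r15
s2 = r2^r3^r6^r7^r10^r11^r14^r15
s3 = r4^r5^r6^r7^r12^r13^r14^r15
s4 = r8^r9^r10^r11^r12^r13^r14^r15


s1=1, s2=1, s3=0, s4=1

Syndrome = 11 (error at position 11)


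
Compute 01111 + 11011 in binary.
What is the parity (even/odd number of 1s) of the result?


01111 = 15
11011 = 27
Sum = 42 = 101010
1s count = 3

odd parity (3 ones in 101010)


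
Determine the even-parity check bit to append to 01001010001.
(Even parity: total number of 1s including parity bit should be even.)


Number of 1s in data: 4
Parity bit: 0

0


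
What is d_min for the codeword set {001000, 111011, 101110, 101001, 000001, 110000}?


Comparing all pairs, minimum distance: 2
Can detect 1 errors, correct 0 errors

2


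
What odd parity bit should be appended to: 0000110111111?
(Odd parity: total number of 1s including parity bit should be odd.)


Number of 1s in data: 8
Parity bit: 1

1


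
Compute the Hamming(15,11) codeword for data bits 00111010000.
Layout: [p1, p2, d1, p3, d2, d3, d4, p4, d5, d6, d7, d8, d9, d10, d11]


Parity bits: p1=1, p2=1, p3=0, p4=0

110001101010000


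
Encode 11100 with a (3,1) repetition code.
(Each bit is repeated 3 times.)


Each bit -> 3 copies

111111111000000


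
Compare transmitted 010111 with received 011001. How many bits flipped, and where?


XOR: 001110

3 error(s) at position(s): 2, 3, 4


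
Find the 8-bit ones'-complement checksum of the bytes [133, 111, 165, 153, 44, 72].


Sum = 678 mod 256 = 166
Complement = 89

89


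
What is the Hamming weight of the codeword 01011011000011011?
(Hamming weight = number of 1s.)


Counting 1s in 01011011000011011

9


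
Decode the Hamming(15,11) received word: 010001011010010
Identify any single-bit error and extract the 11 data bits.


Syndrome = 0: no error detected

Data: 00101010010 (no errors)


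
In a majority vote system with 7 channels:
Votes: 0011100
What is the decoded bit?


Ones: 3 out of 7
Threshold: 4

0 (3/7 voted 1)


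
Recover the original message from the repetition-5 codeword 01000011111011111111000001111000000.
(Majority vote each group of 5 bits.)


Groups: 01000, 01111, 10111, 11111, 00000, 11110, 00000
Majority votes: 0111010

0111010


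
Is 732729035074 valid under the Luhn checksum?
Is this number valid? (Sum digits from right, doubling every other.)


Luhn sum = 45
45 mod 10 = 5

Invalid (Luhn sum mod 10 = 5)


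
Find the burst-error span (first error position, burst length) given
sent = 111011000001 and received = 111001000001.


XOR: 000010000000

Burst at position 4, length 1


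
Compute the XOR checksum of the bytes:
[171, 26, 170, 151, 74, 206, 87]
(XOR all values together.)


XOR chain: 171 ^ 26 ^ 170 ^ 151 ^ 74 ^ 206 ^ 87 = 95

95


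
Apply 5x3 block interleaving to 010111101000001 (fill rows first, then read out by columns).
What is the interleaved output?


Matrix:
  010
  111
  101
  000
  001
Read columns: 011001100001101

011001100001101


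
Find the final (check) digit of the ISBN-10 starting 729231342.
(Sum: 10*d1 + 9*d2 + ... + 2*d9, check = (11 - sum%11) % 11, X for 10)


Weighted sum: 225
225 mod 11 = 5

Check digit: 6


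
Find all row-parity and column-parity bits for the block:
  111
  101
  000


Row parities: 100
Column parities: 010

Row P: 100, Col P: 010, Corner: 1


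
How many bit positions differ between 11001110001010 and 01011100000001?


XOR: 10010010001011
Count of 1s: 6

6


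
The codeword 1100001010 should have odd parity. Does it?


Number of 1s: 4

No, parity error (4 ones)


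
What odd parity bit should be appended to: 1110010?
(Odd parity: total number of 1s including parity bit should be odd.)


Number of 1s in data: 4
Parity bit: 1

1


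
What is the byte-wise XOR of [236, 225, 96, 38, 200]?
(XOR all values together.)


XOR chain: 236 ^ 225 ^ 96 ^ 38 ^ 200 = 131

131


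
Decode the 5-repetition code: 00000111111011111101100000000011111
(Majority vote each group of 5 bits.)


Groups: 00000, 11111, 10111, 11101, 10000, 00000, 11111
Majority votes: 0111001

0111001


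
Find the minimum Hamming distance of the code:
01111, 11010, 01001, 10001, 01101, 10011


Comparing all pairs, minimum distance: 1
Can detect 0 errors, correct 0 errors

1


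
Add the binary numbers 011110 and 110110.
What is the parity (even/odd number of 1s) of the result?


011110 = 30
110110 = 54
Sum = 84 = 1010100
1s count = 3

odd parity (3 ones in 1010100)


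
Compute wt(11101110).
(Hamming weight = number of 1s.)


Counting 1s in 11101110

6


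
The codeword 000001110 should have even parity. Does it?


Number of 1s: 3

No, parity error (3 ones)


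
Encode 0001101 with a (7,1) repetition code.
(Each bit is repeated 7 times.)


Each bit -> 7 copies

0000000000000000000001111111111111100000001111111


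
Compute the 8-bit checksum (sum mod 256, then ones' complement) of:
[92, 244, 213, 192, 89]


Sum = 830 mod 256 = 62
Complement = 193

193


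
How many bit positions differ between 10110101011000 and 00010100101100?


XOR: 10100001110100
Count of 1s: 6

6


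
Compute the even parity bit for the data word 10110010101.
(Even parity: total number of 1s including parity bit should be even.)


Number of 1s in data: 6
Parity bit: 0

0


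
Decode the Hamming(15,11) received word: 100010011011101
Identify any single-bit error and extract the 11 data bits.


Syndrome = 0: no error detected

Data: 01001011101 (no errors)


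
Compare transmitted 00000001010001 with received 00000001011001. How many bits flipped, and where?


XOR: 00000000001000

1 error(s) at position(s): 10


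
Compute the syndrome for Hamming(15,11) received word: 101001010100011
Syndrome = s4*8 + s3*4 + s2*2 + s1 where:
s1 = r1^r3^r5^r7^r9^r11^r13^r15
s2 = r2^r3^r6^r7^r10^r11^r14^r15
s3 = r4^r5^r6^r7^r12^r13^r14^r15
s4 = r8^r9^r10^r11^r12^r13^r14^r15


s1=1, s2=1, s3=1, s4=0

Syndrome = 7 (error at position 7)


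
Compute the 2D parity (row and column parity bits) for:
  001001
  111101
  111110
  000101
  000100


Row parities: 01101
Column parities: 001011

Row P: 01101, Col P: 001011, Corner: 1


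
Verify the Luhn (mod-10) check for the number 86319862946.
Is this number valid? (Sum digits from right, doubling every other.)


Luhn sum = 65
65 mod 10 = 5

Invalid (Luhn sum mod 10 = 5)


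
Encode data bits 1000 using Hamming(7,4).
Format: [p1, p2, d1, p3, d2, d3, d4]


Parity bits: p1=1, p2=1, p3=0

1110000


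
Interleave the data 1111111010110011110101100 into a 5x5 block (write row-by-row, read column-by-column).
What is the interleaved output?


Matrix:
  11111
  11010
  11001
  11101
  01100
Read columns: 1111011111100111100010110

1111011111100111100010110


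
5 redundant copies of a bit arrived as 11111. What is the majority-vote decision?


Ones: 5 out of 5
Threshold: 3

1 (5/5 voted 1)


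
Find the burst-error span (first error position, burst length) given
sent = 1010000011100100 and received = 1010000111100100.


XOR: 0000000100000000

Burst at position 7, length 1


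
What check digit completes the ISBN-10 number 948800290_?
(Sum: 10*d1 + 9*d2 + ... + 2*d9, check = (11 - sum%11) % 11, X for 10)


Weighted sum: 281
281 mod 11 = 6

Check digit: 5


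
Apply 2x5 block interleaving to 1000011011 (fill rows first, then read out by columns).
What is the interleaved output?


Matrix:
  10000
  11011
Read columns: 1101000101

1101000101


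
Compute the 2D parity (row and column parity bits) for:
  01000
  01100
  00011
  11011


Row parities: 1000
Column parities: 11100

Row P: 1000, Col P: 11100, Corner: 1


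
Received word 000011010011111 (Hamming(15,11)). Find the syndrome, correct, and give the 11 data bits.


Syndrome = 0: no error detected

Data: 01100011111 (no errors)


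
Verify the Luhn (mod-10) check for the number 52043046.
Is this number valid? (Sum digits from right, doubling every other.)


Luhn sum = 27
27 mod 10 = 7

Invalid (Luhn sum mod 10 = 7)


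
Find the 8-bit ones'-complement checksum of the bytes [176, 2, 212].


Sum = 390 mod 256 = 134
Complement = 121

121


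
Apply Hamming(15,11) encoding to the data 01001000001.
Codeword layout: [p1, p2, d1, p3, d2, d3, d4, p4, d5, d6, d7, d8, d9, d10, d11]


Parity bits: p1=1, p2=1, p3=0, p4=0

110010001000001


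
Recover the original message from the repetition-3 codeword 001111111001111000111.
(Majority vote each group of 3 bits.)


Groups: 001, 111, 111, 001, 111, 000, 111
Majority votes: 0110101

0110101


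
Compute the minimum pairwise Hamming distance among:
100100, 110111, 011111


Comparing all pairs, minimum distance: 2
Can detect 1 errors, correct 0 errors

2


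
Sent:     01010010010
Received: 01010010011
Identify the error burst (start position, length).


XOR: 00000000001

Burst at position 10, length 1


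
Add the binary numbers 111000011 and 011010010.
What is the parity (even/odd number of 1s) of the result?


111000011 = 451
011010010 = 210
Sum = 661 = 1010010101
1s count = 5

odd parity (5 ones in 1010010101)


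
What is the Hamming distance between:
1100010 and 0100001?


XOR: 1000011
Count of 1s: 3

3


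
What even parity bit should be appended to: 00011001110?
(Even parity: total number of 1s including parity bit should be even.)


Number of 1s in data: 5
Parity bit: 1

1


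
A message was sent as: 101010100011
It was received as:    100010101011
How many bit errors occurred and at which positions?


XOR: 001000001000

2 error(s) at position(s): 2, 8


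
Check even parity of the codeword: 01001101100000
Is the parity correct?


Number of 1s: 5

No, parity error (5 ones)


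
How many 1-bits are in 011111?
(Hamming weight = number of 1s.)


Counting 1s in 011111

5


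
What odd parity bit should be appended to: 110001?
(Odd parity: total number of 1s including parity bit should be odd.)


Number of 1s in data: 3
Parity bit: 0

0


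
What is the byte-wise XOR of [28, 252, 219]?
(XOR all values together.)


XOR chain: 28 ^ 252 ^ 219 = 59

59


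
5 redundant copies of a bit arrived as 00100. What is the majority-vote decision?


Ones: 1 out of 5
Threshold: 3

0 (1/5 voted 1)


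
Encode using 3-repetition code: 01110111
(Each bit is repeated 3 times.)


Each bit -> 3 copies

000111111111000111111111


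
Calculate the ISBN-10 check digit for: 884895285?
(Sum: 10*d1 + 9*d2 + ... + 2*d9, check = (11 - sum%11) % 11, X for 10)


Weighted sum: 361
361 mod 11 = 9

Check digit: 2


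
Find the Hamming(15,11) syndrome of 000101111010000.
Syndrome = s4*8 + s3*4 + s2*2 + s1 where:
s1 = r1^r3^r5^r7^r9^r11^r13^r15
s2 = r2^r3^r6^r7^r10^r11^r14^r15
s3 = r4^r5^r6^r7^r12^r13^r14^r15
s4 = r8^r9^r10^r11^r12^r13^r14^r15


s1=1, s2=1, s3=1, s4=1

Syndrome = 15 (error at position 15)


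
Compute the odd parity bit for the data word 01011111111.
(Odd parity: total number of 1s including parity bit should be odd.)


Number of 1s in data: 9
Parity bit: 0

0


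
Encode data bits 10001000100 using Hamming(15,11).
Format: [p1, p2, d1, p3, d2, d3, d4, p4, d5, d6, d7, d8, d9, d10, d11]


Parity bits: p1=1, p2=1, p3=1, p4=0

111100001000100


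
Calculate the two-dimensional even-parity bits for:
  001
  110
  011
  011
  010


Row parities: 10001
Column parities: 101

Row P: 10001, Col P: 101, Corner: 0


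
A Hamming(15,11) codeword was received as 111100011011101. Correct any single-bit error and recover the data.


Syndrome = 0: no error detected

Data: 10001011101 (no errors)


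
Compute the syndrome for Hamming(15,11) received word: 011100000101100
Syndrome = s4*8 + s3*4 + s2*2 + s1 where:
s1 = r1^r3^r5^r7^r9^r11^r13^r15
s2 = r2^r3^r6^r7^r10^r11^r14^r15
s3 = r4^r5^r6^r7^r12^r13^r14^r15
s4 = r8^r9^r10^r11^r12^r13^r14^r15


s1=0, s2=1, s3=1, s4=1

Syndrome = 14 (error at position 14)


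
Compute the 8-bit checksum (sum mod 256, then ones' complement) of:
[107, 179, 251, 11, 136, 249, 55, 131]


Sum = 1119 mod 256 = 95
Complement = 160

160


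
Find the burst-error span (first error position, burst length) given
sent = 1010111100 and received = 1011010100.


XOR: 0001101000

Burst at position 3, length 4


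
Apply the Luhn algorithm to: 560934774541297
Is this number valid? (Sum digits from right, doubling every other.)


Luhn sum = 69
69 mod 10 = 9

Invalid (Luhn sum mod 10 = 9)


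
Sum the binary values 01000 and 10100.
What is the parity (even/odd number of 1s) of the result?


01000 = 8
10100 = 20
Sum = 28 = 11100
1s count = 3

odd parity (3 ones in 11100)


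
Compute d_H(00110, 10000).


XOR: 10110
Count of 1s: 3

3


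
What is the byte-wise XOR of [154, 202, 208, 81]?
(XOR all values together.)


XOR chain: 154 ^ 202 ^ 208 ^ 81 = 209

209


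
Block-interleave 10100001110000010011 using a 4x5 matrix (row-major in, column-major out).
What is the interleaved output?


Matrix:
  10100
  00111
  00000
  10011
Read columns: 10010000110001010101

10010000110001010101


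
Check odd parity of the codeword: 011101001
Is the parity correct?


Number of 1s: 5

Yes, parity is correct (5 ones)


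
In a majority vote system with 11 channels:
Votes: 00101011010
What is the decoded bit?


Ones: 5 out of 11
Threshold: 6

0 (5/11 voted 1)


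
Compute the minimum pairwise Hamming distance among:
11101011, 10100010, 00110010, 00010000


Comparing all pairs, minimum distance: 2
Can detect 1 errors, correct 0 errors

2


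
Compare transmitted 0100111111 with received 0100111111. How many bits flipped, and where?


XOR: 0000000000

0 errors (received matches sent)


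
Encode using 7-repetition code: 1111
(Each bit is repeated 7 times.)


Each bit -> 7 copies

1111111111111111111111111111


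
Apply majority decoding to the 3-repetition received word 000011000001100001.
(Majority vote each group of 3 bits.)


Groups: 000, 011, 000, 001, 100, 001
Majority votes: 010000

010000


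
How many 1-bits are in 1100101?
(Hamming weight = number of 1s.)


Counting 1s in 1100101

4


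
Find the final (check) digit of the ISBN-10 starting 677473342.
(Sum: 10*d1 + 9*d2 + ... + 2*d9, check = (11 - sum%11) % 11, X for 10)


Weighted sum: 292
292 mod 11 = 6

Check digit: 5


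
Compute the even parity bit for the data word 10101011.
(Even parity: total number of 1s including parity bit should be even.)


Number of 1s in data: 5
Parity bit: 1

1


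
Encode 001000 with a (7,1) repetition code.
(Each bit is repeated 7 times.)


Each bit -> 7 copies

000000000000001111111000000000000000000000


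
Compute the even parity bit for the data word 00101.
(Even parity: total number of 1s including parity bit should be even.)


Number of 1s in data: 2
Parity bit: 0

0


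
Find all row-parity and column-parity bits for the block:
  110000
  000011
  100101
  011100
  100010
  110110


Row parities: 001100
Column parities: 011110

Row P: 001100, Col P: 011110, Corner: 0


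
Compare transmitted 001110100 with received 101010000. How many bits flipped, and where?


XOR: 100100100

3 error(s) at position(s): 0, 3, 6


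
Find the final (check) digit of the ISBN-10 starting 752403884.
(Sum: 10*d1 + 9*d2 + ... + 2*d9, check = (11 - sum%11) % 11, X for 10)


Weighted sum: 238
238 mod 11 = 7

Check digit: 4


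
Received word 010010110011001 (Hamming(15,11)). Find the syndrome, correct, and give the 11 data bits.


Syndrome = 0: no error detected

Data: 01010011001 (no errors)


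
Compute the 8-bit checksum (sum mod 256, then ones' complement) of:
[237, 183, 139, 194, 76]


Sum = 829 mod 256 = 61
Complement = 194

194


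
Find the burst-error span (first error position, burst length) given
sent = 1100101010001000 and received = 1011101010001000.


XOR: 0111000000000000

Burst at position 1, length 3


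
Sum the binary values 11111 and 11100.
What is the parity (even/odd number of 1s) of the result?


11111 = 31
11100 = 28
Sum = 59 = 111011
1s count = 5

odd parity (5 ones in 111011)


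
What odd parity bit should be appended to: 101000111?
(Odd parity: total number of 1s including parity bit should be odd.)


Number of 1s in data: 5
Parity bit: 0

0


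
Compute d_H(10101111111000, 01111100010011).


XOR: 11010011101011
Count of 1s: 9

9


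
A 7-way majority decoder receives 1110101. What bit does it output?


Ones: 5 out of 7
Threshold: 4

1 (5/7 voted 1)


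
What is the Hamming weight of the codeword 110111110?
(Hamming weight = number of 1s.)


Counting 1s in 110111110

7


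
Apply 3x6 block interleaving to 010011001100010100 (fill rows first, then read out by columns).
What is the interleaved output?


Matrix:
  010011
  001100
  010100
Read columns: 000101010011100100

000101010011100100


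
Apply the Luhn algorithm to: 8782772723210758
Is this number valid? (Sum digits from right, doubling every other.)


Luhn sum = 74
74 mod 10 = 4

Invalid (Luhn sum mod 10 = 4)


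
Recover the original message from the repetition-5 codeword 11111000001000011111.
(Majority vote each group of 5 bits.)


Groups: 11111, 00000, 10000, 11111
Majority votes: 1001

1001


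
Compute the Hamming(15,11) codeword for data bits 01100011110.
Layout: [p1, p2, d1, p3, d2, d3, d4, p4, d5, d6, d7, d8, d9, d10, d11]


Parity bits: p1=1, p2=1, p3=1, p4=0

110111000011110


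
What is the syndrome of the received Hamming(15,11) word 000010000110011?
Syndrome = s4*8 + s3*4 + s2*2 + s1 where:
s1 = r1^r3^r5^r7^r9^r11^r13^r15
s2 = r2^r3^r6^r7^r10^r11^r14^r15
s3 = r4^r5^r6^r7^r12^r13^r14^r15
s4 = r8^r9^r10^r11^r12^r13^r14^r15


s1=1, s2=0, s3=1, s4=0

Syndrome = 5 (error at position 5)


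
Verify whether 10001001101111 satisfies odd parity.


Number of 1s: 8

No, parity error (8 ones)


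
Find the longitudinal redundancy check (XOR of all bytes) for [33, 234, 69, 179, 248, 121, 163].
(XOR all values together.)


XOR chain: 33 ^ 234 ^ 69 ^ 179 ^ 248 ^ 121 ^ 163 = 31

31


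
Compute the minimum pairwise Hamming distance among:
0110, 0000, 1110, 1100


Comparing all pairs, minimum distance: 1
Can detect 0 errors, correct 0 errors

1


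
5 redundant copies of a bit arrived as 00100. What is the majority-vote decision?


Ones: 1 out of 5
Threshold: 3

0 (1/5 voted 1)


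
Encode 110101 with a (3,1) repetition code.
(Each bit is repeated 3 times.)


Each bit -> 3 copies

111111000111000111


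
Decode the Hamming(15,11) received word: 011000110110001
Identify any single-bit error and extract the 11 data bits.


Syndrome = 0: no error detected

Data: 10010110001 (no errors)


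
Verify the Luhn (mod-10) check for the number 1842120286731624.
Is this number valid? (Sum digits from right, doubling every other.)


Luhn sum = 63
63 mod 10 = 3

Invalid (Luhn sum mod 10 = 3)


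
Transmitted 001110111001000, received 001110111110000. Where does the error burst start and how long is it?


XOR: 000000000111000

Burst at position 9, length 3


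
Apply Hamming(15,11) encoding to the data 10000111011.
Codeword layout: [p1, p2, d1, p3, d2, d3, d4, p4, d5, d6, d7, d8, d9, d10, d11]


Parity bits: p1=1, p2=1, p3=1, p4=1

111100010111011


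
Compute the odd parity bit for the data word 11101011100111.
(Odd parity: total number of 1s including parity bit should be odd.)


Number of 1s in data: 10
Parity bit: 1

1


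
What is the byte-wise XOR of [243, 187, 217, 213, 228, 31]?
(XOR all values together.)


XOR chain: 243 ^ 187 ^ 217 ^ 213 ^ 228 ^ 31 = 191

191


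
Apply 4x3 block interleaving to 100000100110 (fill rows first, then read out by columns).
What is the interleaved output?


Matrix:
  100
  000
  100
  110
Read columns: 101100010000

101100010000


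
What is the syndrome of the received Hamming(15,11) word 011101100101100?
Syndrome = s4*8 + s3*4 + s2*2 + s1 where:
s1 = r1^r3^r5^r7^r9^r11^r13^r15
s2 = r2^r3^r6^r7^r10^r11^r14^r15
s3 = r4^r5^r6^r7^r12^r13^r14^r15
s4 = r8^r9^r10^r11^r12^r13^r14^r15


s1=1, s2=1, s3=1, s4=1

Syndrome = 15 (error at position 15)


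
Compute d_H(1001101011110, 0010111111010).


XOR: 1011010100100
Count of 1s: 6

6
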